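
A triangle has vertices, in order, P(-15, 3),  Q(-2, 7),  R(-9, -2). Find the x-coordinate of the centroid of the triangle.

-26/3

Apply the shoelace (surveyor's) formula. First the cross-terms c_i = x_i·y_{i+1} − x_{i+1}·y_i:
  -99, 67, -57  ⇒  2A = -89, A = -44.5.
Then Σ (x_i + x_{i+1})·c_i = 2314, so x̄ = 2314 / (6·(-44.5)) = -26/3.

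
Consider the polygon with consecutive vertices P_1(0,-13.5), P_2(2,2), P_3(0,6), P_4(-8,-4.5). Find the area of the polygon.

Apply the surveyor's formula: 2A = Σ (x_i·y_{i+1} − x_{i+1}·y_i), indices taken mod 4.
Σ = (27) + (12) + (48) + (108) = 195
Area = |Σ|/2 = 97.5.

97.5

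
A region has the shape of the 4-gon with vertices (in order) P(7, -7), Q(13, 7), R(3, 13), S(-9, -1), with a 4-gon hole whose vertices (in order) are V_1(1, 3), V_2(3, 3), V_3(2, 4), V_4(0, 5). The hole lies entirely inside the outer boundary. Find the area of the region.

233.5

Outer boundary:
Apply Gauss's area formula: 2A = Σ (x_i·y_{i+1} − x_{i+1}·y_i), indices taken mod 4.
Σ = (140) + (148) + (114) + (70) = 472
Area = |Σ|/2 = 236.
Hole:
Apply the shoelace (surveyor's) formula: 2A = Σ (x_i·y_{i+1} − x_{i+1}·y_i), indices taken mod 4.
Cross-terms: -6, 6, 10, -5  ⇒  Σ = 5
Area = |Σ|/2 = 2.5.
Net area = 236 − 2.5 = 233.5.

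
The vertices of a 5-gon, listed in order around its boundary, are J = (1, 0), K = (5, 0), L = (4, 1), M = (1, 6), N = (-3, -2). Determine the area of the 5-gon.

23

Apply the surveyor's formula: 2A = Σ (x_i·y_{i+1} − x_{i+1}·y_i), indices taken mod 5.
Cross-terms: 0, 5, 23, 16, 2  ⇒  Σ = 46
Area = |Σ|/2 = 23.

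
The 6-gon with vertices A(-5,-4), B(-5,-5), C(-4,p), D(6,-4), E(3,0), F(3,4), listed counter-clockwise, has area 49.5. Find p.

-6

The doubled signed area Σ (x_i y_{i+1} − x_{i+1} y_i) is linear in p.
With p=0 it equals 33; the coefficient of p is -11 (from the two edges through C).
So -11·p + 33 = 2·49.5 = 99 ⇒ p = -6.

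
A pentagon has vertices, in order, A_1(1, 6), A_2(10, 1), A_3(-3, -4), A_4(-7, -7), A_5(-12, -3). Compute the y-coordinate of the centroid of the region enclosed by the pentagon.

Apply the surveyor's formula. First the cross-terms c_i = x_i·y_{i+1} − x_{i+1}·y_i:
  -59, -37, -7, -63, -69  ⇒  2A = -235, A = -117.5.
Then Σ (y_i + y_{i+1})·c_i = 198, so ȳ = 198 / (6·(-117.5)) = -66/235.

-66/235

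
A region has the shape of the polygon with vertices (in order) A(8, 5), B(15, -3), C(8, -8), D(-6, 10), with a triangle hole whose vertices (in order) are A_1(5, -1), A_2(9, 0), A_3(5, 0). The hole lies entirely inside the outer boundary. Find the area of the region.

Outer boundary:
Σ = (-99) + (-96) + (32) + (-110) = -273
Area = |Σ|/2 = 136.5.
Hole:
A_1→A_2: (5)(0) − (9)(-1) = 9
A_2→A_3: (9)(0) − (5)(0) = 0
A_3→A_1: (5)(-1) − (5)(0) = -5
Σ = 4
Area = |Σ|/2 = 2.
Net area = 136.5 − 2 = 134.5.

134.5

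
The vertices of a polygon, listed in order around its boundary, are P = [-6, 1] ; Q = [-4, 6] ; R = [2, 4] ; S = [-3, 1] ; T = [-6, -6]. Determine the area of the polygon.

32

P→Q: (-6)(6) − (-4)(1) = -32
Q→R: (-4)(4) − (2)(6) = -28
R→S: (2)(1) − (-3)(4) = 14
S→T: (-3)(-6) − (-6)(1) = 24
T→P: (-6)(1) − (-6)(-6) = -42
Σ = -64
Area = |Σ|/2 = 32.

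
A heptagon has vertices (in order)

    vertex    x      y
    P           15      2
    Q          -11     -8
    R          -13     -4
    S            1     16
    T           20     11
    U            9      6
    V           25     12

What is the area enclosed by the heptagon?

Apply the shoelace (surveyor's) formula: 2A = Σ (x_i·y_{i+1} − x_{i+1}·y_i), indices taken mod 7.
Σ = (-98) + (-60) + (-204) + (-309) + (21) + (-42) + (-130) = -822
Area = |Σ|/2 = 411.

411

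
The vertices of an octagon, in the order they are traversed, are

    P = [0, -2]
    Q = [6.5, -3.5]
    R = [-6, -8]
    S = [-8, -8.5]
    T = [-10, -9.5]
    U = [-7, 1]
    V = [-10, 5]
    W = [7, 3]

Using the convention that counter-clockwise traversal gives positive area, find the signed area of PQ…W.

Apply the shoelace (surveyor's) formula: 2A = Σ (x_i·y_{i+1} − x_{i+1}·y_i), indices taken mod 8.
P→Q: (0)(-3.5) − (6.5)(-2) = 13
Q→R: (6.5)(-8) − (-6)(-3.5) = -73
R→S: (-6)(-8.5) − (-8)(-8) = -13
S→T: (-8)(-9.5) − (-10)(-8.5) = -9
T→U: (-10)(1) − (-7)(-9.5) = -76.5
U→V: (-7)(5) − (-10)(1) = -25
V→W: (-10)(3) − (7)(5) = -65
W→P: (7)(-2) − (0)(3) = -14
Σ = -262.5
Signed area = Σ/2 = -131.25 (negative ⇒ clockwise traversal).

-131.25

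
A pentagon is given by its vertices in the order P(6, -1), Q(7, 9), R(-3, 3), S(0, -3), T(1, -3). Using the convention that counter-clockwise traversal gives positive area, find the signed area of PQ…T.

69

Apply the shoelace formula: 2A = Σ (x_i·y_{i+1} − x_{i+1}·y_i), indices taken mod 5.
Σ = (61) + (48) + (9) + (3) + (17) = 138
Signed area = Σ/2 = 69 (positive ⇒ counter-clockwise traversal).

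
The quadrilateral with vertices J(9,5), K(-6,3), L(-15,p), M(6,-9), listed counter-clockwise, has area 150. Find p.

The doubled signed area Σ (x_i y_{i+1} − x_{i+1} y_i) is linear in p.
With p=0 it equals 348; the coefficient of p is -12 (from the two edges through L).
So -12·p + 348 = 2·150 = 300 ⇒ p = 4.

4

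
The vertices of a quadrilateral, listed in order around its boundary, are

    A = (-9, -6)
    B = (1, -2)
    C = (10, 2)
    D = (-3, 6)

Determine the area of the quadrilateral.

92

Cross-terms: 24, 22, 66, 72  ⇒  Σ = 184
Area = |Σ|/2 = 92.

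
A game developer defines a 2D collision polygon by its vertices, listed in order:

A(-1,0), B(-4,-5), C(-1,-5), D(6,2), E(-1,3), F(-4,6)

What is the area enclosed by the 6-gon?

Apply the shoelace (surveyor's) formula: 2A = Σ (x_i·y_{i+1} − x_{i+1}·y_i), indices taken mod 6.
Σ = (5) + (15) + (28) + (20) + (6) + (6) = 80
Area = |Σ|/2 = 40.

40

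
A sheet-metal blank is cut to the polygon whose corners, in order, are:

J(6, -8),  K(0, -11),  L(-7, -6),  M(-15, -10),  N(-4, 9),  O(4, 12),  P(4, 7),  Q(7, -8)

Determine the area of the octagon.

Apply the shoelace formula: 2A = Σ (x_i·y_{i+1} − x_{i+1}·y_i), indices taken mod 8.
Σ = (-66) + (-77) + (-20) + (-175) + (-84) + (-20) + (-81) + (-8) = -531
Area = |Σ|/2 = 265.5.

265.5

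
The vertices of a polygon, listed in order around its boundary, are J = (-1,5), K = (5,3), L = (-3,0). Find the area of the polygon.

Apply the shoelace (surveyor's) formula: 2A = Σ (x_i·y_{i+1} − x_{i+1}·y_i), indices taken mod 3.
J→K: (-1)(3) − (5)(5) = -28
K→L: (5)(0) − (-3)(3) = 9
L→J: (-3)(5) − (-1)(0) = -15
Σ = -34
Area = |Σ|/2 = 17.

17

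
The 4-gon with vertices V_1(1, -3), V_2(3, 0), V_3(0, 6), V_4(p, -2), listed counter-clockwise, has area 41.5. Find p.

-6

The doubled signed area Σ (x_i y_{i+1} − x_{i+1} y_i) is linear in p.
With p=0 it equals 29; the coefficient of p is -9 (from the two edges through V_4).
So -9·p + 29 = 2·41.5 = 83 ⇒ p = -6.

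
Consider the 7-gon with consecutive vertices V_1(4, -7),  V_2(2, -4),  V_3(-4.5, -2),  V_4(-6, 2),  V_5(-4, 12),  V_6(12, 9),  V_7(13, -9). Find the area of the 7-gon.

284.5

Apply the surveyor's formula: 2A = Σ (x_i·y_{i+1} − x_{i+1}·y_i), indices taken mod 7.
Σ = (-2) + (-22) + (-21) + (-64) + (-180) + (-225) + (-55) = -569
Area = |Σ|/2 = 284.5.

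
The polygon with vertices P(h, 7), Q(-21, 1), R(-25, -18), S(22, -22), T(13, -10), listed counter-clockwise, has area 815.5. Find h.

Write out the shoelace sum; only the two edges meeting at P involve h:
2·Area = [(13·7 − h·(-10)) + (h·1 − (-21)·7)] + 1415
       = 11·h + 1653 = 1631
⇒ h = -2.

-2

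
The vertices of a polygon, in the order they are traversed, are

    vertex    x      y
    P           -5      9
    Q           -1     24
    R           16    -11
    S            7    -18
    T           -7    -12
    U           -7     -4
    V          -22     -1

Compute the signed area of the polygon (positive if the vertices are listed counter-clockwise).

Cross-terms: -111, -373, -211, -210, -56, -81, -203  ⇒  Σ = -1245
Signed area = Σ/2 = -622.5 (negative ⇒ clockwise traversal).

-622.5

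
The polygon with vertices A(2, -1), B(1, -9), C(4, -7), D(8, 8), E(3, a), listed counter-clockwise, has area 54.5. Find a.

The doubled signed area Σ (x_i y_{i+1} − x_{i+1} y_i) is linear in a.
With a=0 it equals 73; the coefficient of a is 6 (from the two edges through E).
So 6·a + 73 = 2·54.5 = 109 ⇒ a = 6.

6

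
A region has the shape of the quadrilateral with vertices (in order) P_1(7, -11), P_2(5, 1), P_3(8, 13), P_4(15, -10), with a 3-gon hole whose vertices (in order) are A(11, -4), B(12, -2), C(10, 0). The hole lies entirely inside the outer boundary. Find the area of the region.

Outer boundary:
Apply the surveyor's formula: 2A = Σ (x_i·y_{i+1} − x_{i+1}·y_i), indices taken mod 4.
Σ = (62) + (57) + (-275) + (-95) = -251
Area = |Σ|/2 = 125.5.
Hole:
A→B: (11)(-2) − (12)(-4) = 26
B→C: (12)(0) − (10)(-2) = 20
C→A: (10)(-4) − (11)(0) = -40
Σ = 6
Area = |Σ|/2 = 3.
Net area = 125.5 − 3 = 122.5.

122.5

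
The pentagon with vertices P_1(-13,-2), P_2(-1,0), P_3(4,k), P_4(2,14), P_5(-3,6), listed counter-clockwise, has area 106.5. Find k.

Write out the shoelace sum; only the two edges meeting at P_3 involve k:
2·Area = [((-1)·k − 4·0) + (4·14 − 2·k)] + 136
       = -3·k + 192 = 213
⇒ k = -7.

-7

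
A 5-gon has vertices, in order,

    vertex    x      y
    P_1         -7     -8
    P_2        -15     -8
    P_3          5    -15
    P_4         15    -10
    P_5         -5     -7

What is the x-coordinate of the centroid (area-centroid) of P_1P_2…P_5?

Apply the shoelace formula. First the cross-terms c_i = x_i·y_{i+1} − x_{i+1}·y_i:
  -64, 265, 175, -155, -9  ⇒  2A = 212, A = 106.
Then Σ (x_i + x_{i+1})·c_i = 816, so x̄ = 816 / (6·106) = 68/53.

68/53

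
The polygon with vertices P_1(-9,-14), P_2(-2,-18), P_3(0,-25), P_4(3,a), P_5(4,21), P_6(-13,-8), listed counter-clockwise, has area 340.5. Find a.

The doubled signed area Σ (x_i y_{i+1} − x_{i+1} y_i) is linear in a.
With a=0 it equals 673; the coefficient of a is -4 (from the two edges through P_4).
So -4·a + 673 = 2·340.5 = 681 ⇒ a = -2.

-2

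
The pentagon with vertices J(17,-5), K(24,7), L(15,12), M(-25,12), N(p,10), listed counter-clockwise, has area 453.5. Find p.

-25

The doubled signed area Σ (x_i y_{i+1} − x_{i+1} y_i) is linear in p.
With p=0 it equals 482; the coefficient of p is -17 (from the two edges through N).
So -17·p + 482 = 2·453.5 = 907 ⇒ p = -25.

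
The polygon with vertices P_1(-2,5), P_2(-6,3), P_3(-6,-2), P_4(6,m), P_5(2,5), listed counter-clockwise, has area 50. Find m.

The doubled signed area Σ (x_i y_{i+1} − x_{i+1} y_i) is linear in m.
With m=0 it equals 116; the coefficient of m is -8 (from the two edges through P_4).
So -8·m + 116 = 2·50 = 100 ⇒ m = 2.

2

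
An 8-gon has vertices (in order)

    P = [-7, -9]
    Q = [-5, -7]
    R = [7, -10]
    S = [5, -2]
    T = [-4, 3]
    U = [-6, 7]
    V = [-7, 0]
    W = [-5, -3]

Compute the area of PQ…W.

Cross-terms: 4, 99, 36, 7, -10, 49, 21, 24  ⇒  Σ = 230
Area = |Σ|/2 = 115.

115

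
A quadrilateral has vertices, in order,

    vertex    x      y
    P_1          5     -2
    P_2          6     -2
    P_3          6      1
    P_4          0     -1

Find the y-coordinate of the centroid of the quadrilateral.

Apply the shoelace (surveyor's) formula. First the cross-terms c_i = x_i·y_{i+1} − x_{i+1}·y_i:
  2, 18, -6, 5  ⇒  2A = 19, A = 9.5.
Then Σ (y_i + y_{i+1})·c_i = -41, so ȳ = -41 / (6·9.5) = -41/57.

-41/57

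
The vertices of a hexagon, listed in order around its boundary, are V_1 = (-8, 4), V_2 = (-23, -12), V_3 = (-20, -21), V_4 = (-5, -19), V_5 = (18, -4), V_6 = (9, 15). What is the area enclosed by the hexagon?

Apply the surveyor's formula: 2A = Σ (x_i·y_{i+1} − x_{i+1}·y_i), indices taken mod 6.
Σ = (188) + (243) + (275) + (362) + (306) + (156) = 1530
Area = |Σ|/2 = 765.

765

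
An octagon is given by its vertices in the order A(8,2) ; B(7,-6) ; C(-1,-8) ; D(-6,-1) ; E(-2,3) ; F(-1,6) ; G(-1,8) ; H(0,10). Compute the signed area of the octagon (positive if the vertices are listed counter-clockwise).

Apply the shoelace formula: 2A = Σ (x_i·y_{i+1} − x_{i+1}·y_i), indices taken mod 8.
A→B: (8)(-6) − (7)(2) = -62
B→C: (7)(-8) − (-1)(-6) = -62
C→D: (-1)(-1) − (-6)(-8) = -47
D→E: (-6)(3) − (-2)(-1) = -20
E→F: (-2)(6) − (-1)(3) = -9
F→G: (-1)(8) − (-1)(6) = -2
G→H: (-1)(10) − (0)(8) = -10
H→A: (0)(2) − (8)(10) = -80
Σ = -292
Signed area = Σ/2 = -146 (negative ⇒ clockwise traversal).

-146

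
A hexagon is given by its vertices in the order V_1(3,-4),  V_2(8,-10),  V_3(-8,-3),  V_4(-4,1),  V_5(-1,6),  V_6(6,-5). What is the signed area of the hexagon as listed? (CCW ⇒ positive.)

-92.5

Cross-terms: 2, -104, -20, -23, -31, -9  ⇒  Σ = -185
Signed area = Σ/2 = -92.5 (negative ⇒ clockwise traversal).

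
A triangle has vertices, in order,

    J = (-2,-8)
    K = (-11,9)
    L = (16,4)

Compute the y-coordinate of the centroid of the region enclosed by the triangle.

5/3

Apply Gauss's area formula. First the cross-terms c_i = x_i·y_{i+1} − x_{i+1}·y_i:
  -106, -188, -120  ⇒  2A = -414, A = -207.
Then Σ (y_i + y_{i+1})·c_i = -2070, so ȳ = -2070 / (6·(-207)) = 5/3.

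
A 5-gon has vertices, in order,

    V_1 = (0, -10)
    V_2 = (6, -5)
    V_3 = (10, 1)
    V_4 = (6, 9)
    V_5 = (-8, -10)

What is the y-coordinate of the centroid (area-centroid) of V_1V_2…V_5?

Apply the shoelace formula. First the cross-terms c_i = x_i·y_{i+1} − x_{i+1}·y_i:
  60, 56, 84, 12, 80  ⇒  2A = 292, A = 146.
Then Σ (y_i + y_{i+1})·c_i = -1896, so ȳ = -1896 / (6·146) = -158/73.

-158/73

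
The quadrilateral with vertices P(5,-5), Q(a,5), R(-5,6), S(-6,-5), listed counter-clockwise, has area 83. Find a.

The doubled signed area Σ (x_i y_{i+1} − x_{i+1} y_i) is linear in a.
With a=0 it equals 166; the coefficient of a is 11 (from the two edges through Q).
So 11·a + 166 = 2·83 = 166 ⇒ a = 0.

0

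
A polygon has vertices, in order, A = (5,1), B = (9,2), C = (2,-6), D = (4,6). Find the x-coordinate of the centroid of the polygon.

214/47

Apply Gauss's area formula. First the cross-terms c_i = x_i·y_{i+1} − x_{i+1}·y_i:
  1, -58, 36, -26  ⇒  2A = -47, A = -23.5.
Then Σ (x_i + x_{i+1})·c_i = -642, so x̄ = -642 / (6·(-23.5)) = 214/47.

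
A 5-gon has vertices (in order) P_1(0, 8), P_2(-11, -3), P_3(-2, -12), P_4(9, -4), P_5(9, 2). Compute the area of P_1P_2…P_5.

Σ = (88) + (126) + (116) + (54) + (72) = 456
Area = |Σ|/2 = 228.

228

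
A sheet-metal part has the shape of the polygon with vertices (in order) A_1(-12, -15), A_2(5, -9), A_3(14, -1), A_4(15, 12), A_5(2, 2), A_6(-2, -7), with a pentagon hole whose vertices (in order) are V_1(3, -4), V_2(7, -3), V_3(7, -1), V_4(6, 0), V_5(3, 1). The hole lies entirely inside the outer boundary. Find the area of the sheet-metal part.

199.5

Outer boundary:
Apply Gauss's area formula: 2A = Σ (x_i·y_{i+1} − x_{i+1}·y_i), indices taken mod 6.
Σ = (183) + (121) + (183) + (6) + (-10) + (-54) = 429
Area = |Σ|/2 = 214.5.
Hole:
V_1→V_2: (3)(-3) − (7)(-4) = 19
V_2→V_3: (7)(-1) − (7)(-3) = 14
V_3→V_4: (7)(0) − (6)(-1) = 6
V_4→V_5: (6)(1) − (3)(0) = 6
V_5→V_1: (3)(-4) − (3)(1) = -15
Σ = 30
Area = |Σ|/2 = 15.
Net area = 214.5 − 15 = 199.5.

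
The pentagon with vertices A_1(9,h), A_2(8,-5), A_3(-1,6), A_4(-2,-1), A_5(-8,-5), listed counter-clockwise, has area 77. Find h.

-6

Write out the shoelace sum; only the two edges meeting at A_1 involve h:
2·Area = [((-8)·h − 9·(-5)) + (9·(-5) − 8·h)] + 58
       = -16·h + 58 = 154
⇒ h = -6.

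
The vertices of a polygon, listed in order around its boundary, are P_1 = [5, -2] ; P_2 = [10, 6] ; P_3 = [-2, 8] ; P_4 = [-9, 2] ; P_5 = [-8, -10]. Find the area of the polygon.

Apply the surveyor's formula: 2A = Σ (x_i·y_{i+1} − x_{i+1}·y_i), indices taken mod 5.
Cross-terms: 50, 92, 68, 106, 66  ⇒  Σ = 382
Area = |Σ|/2 = 191.

191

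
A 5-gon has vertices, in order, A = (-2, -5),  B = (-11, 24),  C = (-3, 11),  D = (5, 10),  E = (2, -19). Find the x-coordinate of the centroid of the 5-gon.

Apply Gauss's area formula. First the cross-terms c_i = x_i·y_{i+1} − x_{i+1}·y_i:
  -103, -49, -85, -115, -48  ⇒  2A = -400, A = -200.
Then Σ (x_i + x_{i+1})·c_i = 1050, so x̄ = 1050 / (6·(-200)) = -0.875.

-0.875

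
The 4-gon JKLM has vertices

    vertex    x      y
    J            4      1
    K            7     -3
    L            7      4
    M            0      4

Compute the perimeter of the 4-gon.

|JK| = √((3)² + (-4)²) = √25 = 5
|KL| = √((0)² + (7)²) = √49 = 7
|LM| = √((-7)² + (0)²) = √49 = 7
|MJ| = √((4)² + (-3)²) = √25 = 5
Perimeter = 5 + 7 + 7 + 5 = 24.

24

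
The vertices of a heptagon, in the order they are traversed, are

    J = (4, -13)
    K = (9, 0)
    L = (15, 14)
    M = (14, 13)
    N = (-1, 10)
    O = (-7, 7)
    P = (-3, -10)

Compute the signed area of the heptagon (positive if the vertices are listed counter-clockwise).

314

Apply the shoelace formula: 2A = Σ (x_i·y_{i+1} − x_{i+1}·y_i), indices taken mod 7.
J→K: (4)(0) − (9)(-13) = 117
K→L: (9)(14) − (15)(0) = 126
L→M: (15)(13) − (14)(14) = -1
M→N: (14)(10) − (-1)(13) = 153
N→O: (-1)(7) − (-7)(10) = 63
O→P: (-7)(-10) − (-3)(7) = 91
P→J: (-3)(-13) − (4)(-10) = 79
Σ = 628
Signed area = Σ/2 = 314 (positive ⇒ counter-clockwise traversal).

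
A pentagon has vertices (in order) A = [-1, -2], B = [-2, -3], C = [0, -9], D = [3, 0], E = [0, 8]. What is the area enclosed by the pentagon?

38

Apply the surveyor's formula: 2A = Σ (x_i·y_{i+1} − x_{i+1}·y_i), indices taken mod 5.
Cross-terms: -1, 18, 27, 24, 8  ⇒  Σ = 76
Area = |Σ|/2 = 38.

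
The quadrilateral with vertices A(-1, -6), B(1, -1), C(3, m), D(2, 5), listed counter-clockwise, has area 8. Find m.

2

The doubled signed area Σ (x_i y_{i+1} − x_{i+1} y_i) is linear in m.
With m=0 it equals 18; the coefficient of m is -1 (from the two edges through C).
So -1·m + 18 = 2·8 = 16 ⇒ m = 2.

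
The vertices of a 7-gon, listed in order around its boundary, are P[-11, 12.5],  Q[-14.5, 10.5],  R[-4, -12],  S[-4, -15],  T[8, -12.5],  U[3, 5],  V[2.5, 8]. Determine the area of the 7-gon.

336

Apply the surveyor's formula: 2A = Σ (x_i·y_{i+1} − x_{i+1}·y_i), indices taken mod 7.
P→Q: (-11)(10.5) − (-14.5)(12.5) = 65.75
Q→R: (-14.5)(-12) − (-4)(10.5) = 216
R→S: (-4)(-15) − (-4)(-12) = 12
S→T: (-4)(-12.5) − (8)(-15) = 170
T→U: (8)(5) − (3)(-12.5) = 77.5
U→V: (3)(8) − (2.5)(5) = 11.5
V→P: (2.5)(12.5) − (-11)(8) = 119.25
Σ = 672
Area = |Σ|/2 = 336.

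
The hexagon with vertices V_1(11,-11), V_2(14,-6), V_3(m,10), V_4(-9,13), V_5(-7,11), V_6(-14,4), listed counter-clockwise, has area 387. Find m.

The doubled signed area Σ (x_i y_{i+1} − x_{i+1} y_i) is linear in m.
With m=0 it equals 546; the coefficient of m is 19 (from the two edges through V_3).
So 19·m + 546 = 2·387 = 774 ⇒ m = 12.

12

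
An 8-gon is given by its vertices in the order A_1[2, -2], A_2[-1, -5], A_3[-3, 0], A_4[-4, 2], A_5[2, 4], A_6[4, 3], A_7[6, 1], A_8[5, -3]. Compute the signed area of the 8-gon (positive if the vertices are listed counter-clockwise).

-52

Apply the shoelace formula: 2A = Σ (x_i·y_{i+1} − x_{i+1}·y_i), indices taken mod 8.
A_1→A_2: (2)(-5) − (-1)(-2) = -12
A_2→A_3: (-1)(0) − (-3)(-5) = -15
A_3→A_4: (-3)(2) − (-4)(0) = -6
A_4→A_5: (-4)(4) − (2)(2) = -20
A_5→A_6: (2)(3) − (4)(4) = -10
A_6→A_7: (4)(1) − (6)(3) = -14
A_7→A_8: (6)(-3) − (5)(1) = -23
A_8→A_1: (5)(-2) − (2)(-3) = -4
Σ = -104
Signed area = Σ/2 = -52 (negative ⇒ clockwise traversal).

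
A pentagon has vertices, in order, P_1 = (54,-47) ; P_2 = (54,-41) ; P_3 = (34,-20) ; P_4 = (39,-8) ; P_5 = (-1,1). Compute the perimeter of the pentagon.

162

|P_1P_2| = √((0)² + (6)²) = √36 = 6
|P_2P_3| = √((-20)² + (21)²) = √841 = 29
|P_3P_4| = √((5)² + (12)²) = √169 = 13
|P_4P_5| = √((-40)² + (9)²) = √1681 = 41
|P_5P_1| = √((55)² + (-48)²) = √5329 = 73
Perimeter = 6 + 29 + 13 + 41 + 73 = 162.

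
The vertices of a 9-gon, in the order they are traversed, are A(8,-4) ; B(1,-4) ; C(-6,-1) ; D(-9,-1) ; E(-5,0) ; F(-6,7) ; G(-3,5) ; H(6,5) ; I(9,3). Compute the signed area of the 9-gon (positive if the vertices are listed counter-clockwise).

-118.5

Cross-terms: -28, -25, -3, -5, -35, -9, -45, -27, -60  ⇒  Σ = -237
Signed area = Σ/2 = -118.5 (negative ⇒ clockwise traversal).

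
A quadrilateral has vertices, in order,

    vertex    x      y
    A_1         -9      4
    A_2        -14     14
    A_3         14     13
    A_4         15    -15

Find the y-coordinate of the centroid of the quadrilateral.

3.53125

Apply the shoelace formula. First the cross-terms c_i = x_i·y_{i+1} − x_{i+1}·y_i:
  -70, -378, -405, -75  ⇒  2A = -928, A = -464.
Then Σ (y_i + y_{i+1})·c_i = -9831, so ȳ = -9831 / (6·(-464)) = 3.53125.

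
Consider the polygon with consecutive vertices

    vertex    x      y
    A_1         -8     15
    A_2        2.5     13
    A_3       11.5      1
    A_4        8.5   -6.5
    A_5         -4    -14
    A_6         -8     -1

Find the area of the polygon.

376.375

Apply Gauss's area formula: 2A = Σ (x_i·y_{i+1} − x_{i+1}·y_i), indices taken mod 6.
Σ = (-141.5) + (-147) + (-83.25) + (-145) + (-108) + (-128) = -752.75
Area = |Σ|/2 = 376.375.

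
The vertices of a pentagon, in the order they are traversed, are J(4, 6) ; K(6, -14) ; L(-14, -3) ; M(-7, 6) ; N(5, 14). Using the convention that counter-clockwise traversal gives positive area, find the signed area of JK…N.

-282.5

Apply the shoelace (surveyor's) formula: 2A = Σ (x_i·y_{i+1} − x_{i+1}·y_i), indices taken mod 5.
Cross-terms: -92, -214, -105, -128, -26  ⇒  Σ = -565
Signed area = Σ/2 = -282.5 (negative ⇒ clockwise traversal).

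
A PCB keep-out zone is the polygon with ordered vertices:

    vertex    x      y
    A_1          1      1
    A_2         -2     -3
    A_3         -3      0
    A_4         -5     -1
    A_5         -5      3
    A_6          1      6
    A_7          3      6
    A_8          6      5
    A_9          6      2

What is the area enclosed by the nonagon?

Apply the shoelace (surveyor's) formula: 2A = Σ (x_i·y_{i+1} − x_{i+1}·y_i), indices taken mod 9.
Σ = (-1) + (-9) + (3) + (-20) + (-33) + (-12) + (-21) + (-18) + (4) = -107
Area = |Σ|/2 = 53.5.

53.5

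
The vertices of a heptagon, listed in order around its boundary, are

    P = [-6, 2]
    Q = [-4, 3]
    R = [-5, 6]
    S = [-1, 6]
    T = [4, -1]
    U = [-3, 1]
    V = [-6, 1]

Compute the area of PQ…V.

Cross-terms: -10, -9, -24, -23, 1, 3, -6  ⇒  Σ = -68
Area = |Σ|/2 = 34.

34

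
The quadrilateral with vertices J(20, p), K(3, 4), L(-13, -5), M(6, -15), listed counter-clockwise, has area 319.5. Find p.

Write out the shoelace sum; only the two edges meeting at J involve p:
2·Area = [(6·p − 20·(-15)) + (20·4 − 3·p)] + 262
       = 3·p + 642 = 639
⇒ p = -1.

-1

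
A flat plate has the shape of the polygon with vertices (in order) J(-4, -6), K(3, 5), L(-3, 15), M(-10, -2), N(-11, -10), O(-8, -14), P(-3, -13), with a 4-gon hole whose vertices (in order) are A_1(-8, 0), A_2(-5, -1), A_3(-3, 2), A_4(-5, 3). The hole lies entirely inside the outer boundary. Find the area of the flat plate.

187

Outer boundary:
Σ = (-2) + (60) + (156) + (78) + (74) + (62) + (-34) = 394
Area = |Σ|/2 = 197.
Hole:
Apply Gauss's area formula: 2A = Σ (x_i·y_{i+1} − x_{i+1}·y_i), indices taken mod 4.
Σ = (8) + (-13) + (1) + (24) = 20
Area = |Σ|/2 = 10.
Net area = 197 − 10 = 187.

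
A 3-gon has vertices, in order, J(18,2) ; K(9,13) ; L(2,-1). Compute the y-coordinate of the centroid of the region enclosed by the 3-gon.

Apply the shoelace formula. First the cross-terms c_i = x_i·y_{i+1} − x_{i+1}·y_i:
  216, -35, 22  ⇒  2A = 203, A = 101.5.
Then Σ (y_i + y_{i+1})·c_i = 2842, so ȳ = 2842 / (6·101.5) = 14/3.

14/3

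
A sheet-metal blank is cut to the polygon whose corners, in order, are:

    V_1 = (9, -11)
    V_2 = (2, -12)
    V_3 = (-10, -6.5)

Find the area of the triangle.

25.25

Apply the shoelace (surveyor's) formula: 2A = Σ (x_i·y_{i+1} − x_{i+1}·y_i), indices taken mod 3.
Cross-terms: -86, -133, 168.5  ⇒  Σ = -50.5
Area = |Σ|/2 = 25.25.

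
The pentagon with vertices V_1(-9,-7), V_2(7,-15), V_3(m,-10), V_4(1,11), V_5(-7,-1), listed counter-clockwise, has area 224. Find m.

8

Write out the shoelace sum; only the two edges meeting at V_3 involve m:
2·Area = [(7·(-10) − m·(-15)) + (m·11 − 1·(-10))] + 300
       = 26·m + 240 = 448
⇒ m = 8.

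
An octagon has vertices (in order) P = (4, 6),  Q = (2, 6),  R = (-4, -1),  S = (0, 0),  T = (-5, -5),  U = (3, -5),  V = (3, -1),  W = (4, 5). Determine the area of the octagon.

Σ = (12) + (22) + (0) + (0) + (40) + (12) + (19) + (4) = 109
Area = |Σ|/2 = 54.5.

54.5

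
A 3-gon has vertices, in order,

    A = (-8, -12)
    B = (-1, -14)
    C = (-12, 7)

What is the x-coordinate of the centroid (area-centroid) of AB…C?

Apply the shoelace (surveyor's) formula. First the cross-terms c_i = x_i·y_{i+1} − x_{i+1}·y_i:
  100, -175, 200  ⇒  2A = 125, A = 62.5.
Then Σ (x_i + x_{i+1})·c_i = -2625, so x̄ = -2625 / (6·62.5) = -7.

-7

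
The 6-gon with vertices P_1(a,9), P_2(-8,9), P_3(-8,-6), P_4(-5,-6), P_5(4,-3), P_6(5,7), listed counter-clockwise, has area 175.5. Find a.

7

The doubled signed area Σ (x_i y_{i+1} − x_{i+1} y_i) is linear in a.
With a=0 it equals 337; the coefficient of a is 2 (from the two edges through P_1).
So 2·a + 337 = 2·175.5 = 351 ⇒ a = 7.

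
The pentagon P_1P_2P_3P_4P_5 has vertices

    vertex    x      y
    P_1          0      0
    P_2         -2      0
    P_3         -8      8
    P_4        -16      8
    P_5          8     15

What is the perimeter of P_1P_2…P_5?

62

|P_1P_2| = √((-2)² + (0)²) = √4 = 2
|P_2P_3| = √((-6)² + (8)²) = √100 = 10
|P_3P_4| = √((-8)² + (0)²) = √64 = 8
|P_4P_5| = √((24)² + (7)²) = √625 = 25
|P_5P_1| = √((-8)² + (-15)²) = √289 = 17
Perimeter = 2 + 10 + 8 + 25 + 17 = 62.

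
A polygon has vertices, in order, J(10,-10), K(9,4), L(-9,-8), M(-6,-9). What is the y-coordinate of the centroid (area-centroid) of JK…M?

Apply the shoelace (surveyor's) formula. First the cross-terms c_i = x_i·y_{i+1} − x_{i+1}·y_i:
  130, -36, 33, 150  ⇒  2A = 277, A = 138.5.
Then Σ (y_i + y_{i+1})·c_i = -4047, so ȳ = -4047 / (6·138.5) = -1349/277.

-1349/277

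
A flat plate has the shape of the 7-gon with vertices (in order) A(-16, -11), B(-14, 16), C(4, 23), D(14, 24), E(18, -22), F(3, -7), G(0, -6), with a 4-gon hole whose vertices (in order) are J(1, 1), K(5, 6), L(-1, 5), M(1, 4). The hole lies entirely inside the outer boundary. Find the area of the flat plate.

Outer boundary:
Σ = (-410) + (-386) + (-226) + (-740) + (-60) + (-18) + (-96) = -1936
Area = |Σ|/2 = 968.
Hole:
Apply the surveyor's formula: 2A = Σ (x_i·y_{i+1} − x_{i+1}·y_i), indices taken mod 4.
Σ = (1) + (31) + (-9) + (-3) = 20
Area = |Σ|/2 = 10.
Net area = 968 − 10 = 958.

958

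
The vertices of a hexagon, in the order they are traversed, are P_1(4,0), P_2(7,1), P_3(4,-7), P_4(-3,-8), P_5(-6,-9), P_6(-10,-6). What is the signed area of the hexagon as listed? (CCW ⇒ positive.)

Apply the surveyor's formula: 2A = Σ (x_i·y_{i+1} − x_{i+1}·y_i), indices taken mod 6.
Σ = (4) + (-53) + (-53) + (-21) + (-54) + (24) = -153
Signed area = Σ/2 = -76.5 (negative ⇒ clockwise traversal).

-76.5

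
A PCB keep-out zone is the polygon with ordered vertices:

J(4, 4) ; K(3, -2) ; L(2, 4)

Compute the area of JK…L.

6

Apply the shoelace (surveyor's) formula: 2A = Σ (x_i·y_{i+1} − x_{i+1}·y_i), indices taken mod 3.
Σ = (-20) + (16) + (-8) = -12
Area = |Σ|/2 = 6.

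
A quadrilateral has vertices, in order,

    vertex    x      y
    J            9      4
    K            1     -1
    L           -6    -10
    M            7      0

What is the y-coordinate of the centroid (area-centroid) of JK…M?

Apply the surveyor's formula. First the cross-terms c_i = x_i·y_{i+1} − x_{i+1}·y_i:
  -13, -16, 70, 28  ⇒  2A = 69, A = 34.5.
Then Σ (y_i + y_{i+1})·c_i = -451, so ȳ = -451 / (6·34.5) = -451/207.

-451/207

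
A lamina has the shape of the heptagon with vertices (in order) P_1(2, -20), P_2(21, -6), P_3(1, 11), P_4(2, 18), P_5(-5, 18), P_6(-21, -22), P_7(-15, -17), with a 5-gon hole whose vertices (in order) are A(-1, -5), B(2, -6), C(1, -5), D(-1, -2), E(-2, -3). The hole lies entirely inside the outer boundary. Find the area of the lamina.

802.5

Outer boundary:
Apply Gauss's area formula: 2A = Σ (x_i·y_{i+1} − x_{i+1}·y_i), indices taken mod 7.
Cross-terms: 408, 237, -4, 126, 488, 27, 334  ⇒  Σ = 1616
Area = |Σ|/2 = 808.
Hole:
Apply the surveyor's formula: 2A = Σ (x_i·y_{i+1} − x_{i+1}·y_i), indices taken mod 5.
Σ = (16) + (-4) + (-7) + (-1) + (7) = 11
Area = |Σ|/2 = 5.5.
Net area = 808 − 5.5 = 802.5.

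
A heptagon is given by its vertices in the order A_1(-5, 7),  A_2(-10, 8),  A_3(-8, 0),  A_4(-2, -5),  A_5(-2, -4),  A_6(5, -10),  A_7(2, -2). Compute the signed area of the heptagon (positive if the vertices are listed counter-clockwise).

93

Apply the surveyor's formula: 2A = Σ (x_i·y_{i+1} − x_{i+1}·y_i), indices taken mod 7.
Σ = (30) + (64) + (40) + (-2) + (40) + (10) + (4) = 186
Signed area = Σ/2 = 93 (positive ⇒ counter-clockwise traversal).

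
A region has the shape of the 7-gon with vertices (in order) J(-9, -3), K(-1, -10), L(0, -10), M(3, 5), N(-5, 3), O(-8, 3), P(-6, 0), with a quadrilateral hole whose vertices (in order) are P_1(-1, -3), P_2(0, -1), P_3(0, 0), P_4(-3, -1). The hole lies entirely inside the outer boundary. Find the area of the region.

Outer boundary:
J→K: (-9)(-10) − (-1)(-3) = 87
K→L: (-1)(-10) − (0)(-10) = 10
L→M: (0)(5) − (3)(-10) = 30
M→N: (3)(3) − (-5)(5) = 34
N→O: (-5)(3) − (-8)(3) = 9
O→P: (-8)(0) − (-6)(3) = 18
P→J: (-6)(-3) − (-9)(0) = 18
Σ = 206
Area = |Σ|/2 = 103.
Hole:
Cross-terms: 1, 0, 0, 8  ⇒  Σ = 9
Area = |Σ|/2 = 4.5.
Net area = 103 − 4.5 = 98.5.

98.5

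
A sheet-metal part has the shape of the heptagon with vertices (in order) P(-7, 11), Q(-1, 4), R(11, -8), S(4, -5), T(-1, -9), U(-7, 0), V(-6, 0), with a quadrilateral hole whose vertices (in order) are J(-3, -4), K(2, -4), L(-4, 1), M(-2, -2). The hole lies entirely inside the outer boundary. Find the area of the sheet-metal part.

114

Outer boundary:
Apply the shoelace (surveyor's) formula: 2A = Σ (x_i·y_{i+1} − x_{i+1}·y_i), indices taken mod 7.
P→Q: (-7)(4) − (-1)(11) = -17
Q→R: (-1)(-8) − (11)(4) = -36
R→S: (11)(-5) − (4)(-8) = -23
S→T: (4)(-9) − (-1)(-5) = -41
T→U: (-1)(0) − (-7)(-9) = -63
U→V: (-7)(0) − (-6)(0) = 0
V→P: (-6)(11) − (-7)(0) = -66
Σ = -246
Area = |Σ|/2 = 123.
Hole:
Apply the shoelace formula: 2A = Σ (x_i·y_{i+1} − x_{i+1}·y_i), indices taken mod 4.
Cross-terms: 20, -14, 10, 2  ⇒  Σ = 18
Area = |Σ|/2 = 9.
Net area = 123 − 9 = 114.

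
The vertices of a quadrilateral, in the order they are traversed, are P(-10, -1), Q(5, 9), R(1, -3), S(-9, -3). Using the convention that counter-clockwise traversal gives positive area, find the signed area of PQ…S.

-80

Apply the shoelace (surveyor's) formula: 2A = Σ (x_i·y_{i+1} − x_{i+1}·y_i), indices taken mod 4.
Cross-terms: -85, -24, -30, -21  ⇒  Σ = -160
Signed area = Σ/2 = -80 (negative ⇒ clockwise traversal).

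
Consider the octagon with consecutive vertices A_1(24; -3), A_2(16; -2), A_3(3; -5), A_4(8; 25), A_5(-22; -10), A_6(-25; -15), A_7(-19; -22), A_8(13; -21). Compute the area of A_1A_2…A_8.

Apply the shoelace formula: 2A = Σ (x_i·y_{i+1} − x_{i+1}·y_i), indices taken mod 8.
Σ = (0) + (-74) + (115) + (470) + (80) + (265) + (685) + (465) = 2006
Area = |Σ|/2 = 1003.

1003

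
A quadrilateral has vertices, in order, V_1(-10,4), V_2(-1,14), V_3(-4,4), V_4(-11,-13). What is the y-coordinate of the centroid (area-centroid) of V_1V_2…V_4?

5/3

Apply the surveyor's formula. First the cross-terms c_i = x_i·y_{i+1} − x_{i+1}·y_i:
  -136, 52, 96, -174  ⇒  2A = -162, A = -81.
Then Σ (y_i + y_{i+1})·c_i = -810, so ȳ = -810 / (6·(-81)) = 5/3.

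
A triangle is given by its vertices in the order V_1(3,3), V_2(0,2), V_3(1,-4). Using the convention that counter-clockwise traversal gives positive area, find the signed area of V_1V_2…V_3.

Apply the shoelace formula: 2A = Σ (x_i·y_{i+1} − x_{i+1}·y_i), indices taken mod 3.
Σ = (6) + (-2) + (15) = 19
Signed area = Σ/2 = 9.5 (positive ⇒ counter-clockwise traversal).

9.5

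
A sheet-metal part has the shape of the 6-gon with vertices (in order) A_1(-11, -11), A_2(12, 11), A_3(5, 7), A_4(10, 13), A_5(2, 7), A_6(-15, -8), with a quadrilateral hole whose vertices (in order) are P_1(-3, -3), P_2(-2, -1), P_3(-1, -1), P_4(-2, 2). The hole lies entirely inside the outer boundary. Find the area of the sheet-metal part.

Outer boundary:
Σ = (11) + (29) + (-5) + (44) + (89) + (77) = 245
Area = |Σ|/2 = 122.5.
Hole:
P_1→P_2: (-3)(-1) − (-2)(-3) = -3
P_2→P_3: (-2)(-1) − (-1)(-1) = 1
P_3→P_4: (-1)(2) − (-2)(-1) = -4
P_4→P_1: (-2)(-3) − (-3)(2) = 12
Σ = 6
Area = |Σ|/2 = 3.
Net area = 122.5 − 3 = 119.5.

119.5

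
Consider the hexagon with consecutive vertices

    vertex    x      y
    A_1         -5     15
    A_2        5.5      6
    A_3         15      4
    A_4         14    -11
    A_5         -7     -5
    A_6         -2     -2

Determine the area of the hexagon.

292.25

Apply the shoelace (surveyor's) formula: 2A = Σ (x_i·y_{i+1} − x_{i+1}·y_i), indices taken mod 6.
Σ = (-112.5) + (-68) + (-221) + (-147) + (4) + (-40) = -584.5
Area = |Σ|/2 = 292.25.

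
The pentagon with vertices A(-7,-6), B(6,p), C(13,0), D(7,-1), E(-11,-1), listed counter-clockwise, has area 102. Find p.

The doubled signed area Σ (x_i y_{i+1} − x_{i+1} y_i) is linear in p.
With p=0 it equals 64; the coefficient of p is -20 (from the two edges through B).
So -20·p + 64 = 2·102 = 204 ⇒ p = -7.

-7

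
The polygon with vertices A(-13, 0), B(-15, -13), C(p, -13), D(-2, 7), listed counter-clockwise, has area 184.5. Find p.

-3

The doubled signed area Σ (x_i y_{i+1} − x_{i+1} y_i) is linear in p.
With p=0 it equals 429; the coefficient of p is 20 (from the two edges through C).
So 20·p + 429 = 2·184.5 = 369 ⇒ p = -3.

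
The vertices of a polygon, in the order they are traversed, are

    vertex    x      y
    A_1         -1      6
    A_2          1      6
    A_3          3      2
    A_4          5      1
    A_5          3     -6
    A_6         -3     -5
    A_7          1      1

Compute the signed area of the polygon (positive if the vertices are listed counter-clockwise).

-46

Apply the surveyor's formula: 2A = Σ (x_i·y_{i+1} − x_{i+1}·y_i), indices taken mod 7.
A_1→A_2: (-1)(6) − (1)(6) = -12
A_2→A_3: (1)(2) − (3)(6) = -16
A_3→A_4: (3)(1) − (5)(2) = -7
A_4→A_5: (5)(-6) − (3)(1) = -33
A_5→A_6: (3)(-5) − (-3)(-6) = -33
A_6→A_7: (-3)(1) − (1)(-5) = 2
A_7→A_1: (1)(6) − (-1)(1) = 7
Σ = -92
Signed area = Σ/2 = -46 (negative ⇒ clockwise traversal).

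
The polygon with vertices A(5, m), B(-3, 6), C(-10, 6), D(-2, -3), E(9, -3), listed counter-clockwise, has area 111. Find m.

5

The doubled signed area Σ (x_i y_{i+1} − x_{i+1} y_i) is linear in m.
With m=0 it equals 162; the coefficient of m is 12 (from the two edges through A).
So 12·m + 162 = 2·111 = 222 ⇒ m = 5.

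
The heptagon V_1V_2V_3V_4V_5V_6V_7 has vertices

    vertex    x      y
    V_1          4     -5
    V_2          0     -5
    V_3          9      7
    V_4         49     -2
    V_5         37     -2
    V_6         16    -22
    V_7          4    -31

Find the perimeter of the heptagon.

|V_1V_2| = √((-4)² + (0)²) = √16 = 4
|V_2V_3| = √((9)² + (12)²) = √225 = 15
|V_3V_4| = √((40)² + (-9)²) = √1681 = 41
|V_4V_5| = √((-12)² + (0)²) = √144 = 12
|V_5V_6| = √((-21)² + (-20)²) = √841 = 29
|V_6V_7| = √((-12)² + (-9)²) = √225 = 15
|V_7V_1| = √((0)² + (26)²) = √676 = 26
Perimeter = 4 + 15 + 41 + 12 + 29 + 15 + 26 = 142.

142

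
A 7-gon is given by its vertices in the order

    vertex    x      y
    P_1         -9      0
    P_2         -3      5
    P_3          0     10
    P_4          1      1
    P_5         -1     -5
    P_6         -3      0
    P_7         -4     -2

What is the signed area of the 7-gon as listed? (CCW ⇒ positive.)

Apply the shoelace formula: 2A = Σ (x_i·y_{i+1} − x_{i+1}·y_i), indices taken mod 7.
Σ = (-45) + (-30) + (-10) + (-4) + (-15) + (6) + (-18) = -116
Signed area = Σ/2 = -58 (negative ⇒ clockwise traversal).

-58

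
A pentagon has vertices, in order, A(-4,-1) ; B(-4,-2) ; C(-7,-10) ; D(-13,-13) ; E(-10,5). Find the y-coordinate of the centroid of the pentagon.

-751/174

Apply the shoelace formula. First the cross-terms c_i = x_i·y_{i+1} − x_{i+1}·y_i:
  4, 26, -39, -195, 30  ⇒  2A = -174, A = -87.
Then Σ (y_i + y_{i+1})·c_i = 2253, so ȳ = 2253 / (6·(-87)) = -751/174.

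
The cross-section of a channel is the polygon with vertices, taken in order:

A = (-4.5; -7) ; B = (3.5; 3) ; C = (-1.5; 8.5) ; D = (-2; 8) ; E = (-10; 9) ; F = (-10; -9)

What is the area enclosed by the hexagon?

160.875

Σ = (11) + (34.25) + (5) + (62) + (180) + (29.5) = 321.75
Area = |Σ|/2 = 160.875.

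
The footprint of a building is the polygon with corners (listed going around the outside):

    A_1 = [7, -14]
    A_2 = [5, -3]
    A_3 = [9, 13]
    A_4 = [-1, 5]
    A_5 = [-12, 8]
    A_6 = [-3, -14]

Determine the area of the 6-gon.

Apply the surveyor's formula: 2A = Σ (x_i·y_{i+1} − x_{i+1}·y_i), indices taken mod 6.
A_1→A_2: (7)(-3) − (5)(-14) = 49
A_2→A_3: (5)(13) − (9)(-3) = 92
A_3→A_4: (9)(5) − (-1)(13) = 58
A_4→A_5: (-1)(8) − (-12)(5) = 52
A_5→A_6: (-12)(-14) − (-3)(8) = 192
A_6→A_1: (-3)(-14) − (7)(-14) = 140
Σ = 583
Area = |Σ|/2 = 291.5.

291.5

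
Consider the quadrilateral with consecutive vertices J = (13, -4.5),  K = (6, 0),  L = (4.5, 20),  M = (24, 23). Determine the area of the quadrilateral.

318.25

Apply the shoelace formula: 2A = Σ (x_i·y_{i+1} − x_{i+1}·y_i), indices taken mod 4.
Cross-terms: 27, 120, -376.5, -407  ⇒  Σ = -636.5
Area = |Σ|/2 = 318.25.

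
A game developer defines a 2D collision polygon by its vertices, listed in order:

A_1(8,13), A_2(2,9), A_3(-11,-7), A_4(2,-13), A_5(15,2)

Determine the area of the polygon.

333

Cross-terms: 46, 85, 157, 199, 179  ⇒  Σ = 666
Area = |Σ|/2 = 333.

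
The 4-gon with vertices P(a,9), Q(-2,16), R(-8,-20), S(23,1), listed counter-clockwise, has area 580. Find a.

The doubled signed area Σ (x_i y_{i+1} − x_{i+1} y_i) is linear in a.
With a=0 it equals 845; the coefficient of a is 15 (from the two edges through P).
So 15·a + 845 = 2·580 = 1160 ⇒ a = 21.

21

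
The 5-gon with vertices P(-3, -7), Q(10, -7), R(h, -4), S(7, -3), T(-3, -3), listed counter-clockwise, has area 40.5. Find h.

5

Write out the shoelace sum; only the two edges meeting at R involve h:
2·Area = [(10·(-4) − h·(-7)) + (h·(-3) − 7·(-4))] + 73
       = 4·h + 61 = 81
⇒ h = 5.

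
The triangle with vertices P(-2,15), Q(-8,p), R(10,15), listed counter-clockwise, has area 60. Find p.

Write out the shoelace sum; only the two edges meeting at Q involve p:
2·Area = [((-2)·p − (-8)·15) + ((-8)·15 − 10·p)] + 180
       = -12·p + 180 = 120
⇒ p = 5.

5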